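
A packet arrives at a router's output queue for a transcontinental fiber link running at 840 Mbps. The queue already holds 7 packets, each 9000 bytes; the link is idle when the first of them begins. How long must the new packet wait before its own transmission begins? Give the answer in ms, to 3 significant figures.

0.600 ms

Each queued packet: L/R = 72000/840000000 = 0.0857143 ms.
7 queued → 0.6 ms.
Queuing delay = 0.600 ms.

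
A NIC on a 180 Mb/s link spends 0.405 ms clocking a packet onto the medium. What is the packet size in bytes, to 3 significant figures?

L = R × t_tx = 180000000 b/s × 0.000405 s = 72900 bits.
In bytes: 72900 / 8 = 9110 bytes.

9110 bytes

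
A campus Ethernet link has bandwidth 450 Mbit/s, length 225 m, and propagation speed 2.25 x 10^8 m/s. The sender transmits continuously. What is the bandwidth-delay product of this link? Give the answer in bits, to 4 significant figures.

Propagation delay = 225 / 225000000 = 1e-06 s.
BDP = R × t_prop = 450000000 × 1e-06 = 450 bits.

450.0 bits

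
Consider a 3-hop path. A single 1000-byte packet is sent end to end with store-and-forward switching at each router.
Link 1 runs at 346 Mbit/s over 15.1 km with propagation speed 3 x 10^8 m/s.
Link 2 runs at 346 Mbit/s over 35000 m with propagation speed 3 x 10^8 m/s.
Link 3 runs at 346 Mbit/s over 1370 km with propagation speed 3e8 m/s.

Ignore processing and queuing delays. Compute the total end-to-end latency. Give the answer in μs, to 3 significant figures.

L = 1000 × 8 = 8000 bits.
Transmission delay per hop = L/R = 8000/346000000 = 23.1214 μs; 3 hops → 69.3642 μs.
Propagation delays (d/s per hop): 50.3333, 116.667, 4566.67 μs; sum = 4733.67 μs.
End-to-end = 4800 μs.

4800 μs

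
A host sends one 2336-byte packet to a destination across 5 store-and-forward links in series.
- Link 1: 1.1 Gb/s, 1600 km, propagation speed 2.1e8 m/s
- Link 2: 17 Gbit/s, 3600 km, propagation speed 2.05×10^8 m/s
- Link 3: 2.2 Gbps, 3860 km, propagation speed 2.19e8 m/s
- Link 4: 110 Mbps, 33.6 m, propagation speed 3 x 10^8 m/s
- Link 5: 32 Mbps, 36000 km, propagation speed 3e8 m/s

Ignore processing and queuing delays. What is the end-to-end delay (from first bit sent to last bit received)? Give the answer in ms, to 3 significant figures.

164 ms

L = 2336 × 8 = 18688 bits.
Transmission delays (L/R per hop): 0.0169891, 0.00109929, 0.00849455, 0.169891, 0.584 ms; sum = 0.780474 ms.
Propagation delays (d/s per hop): 7.61905, 17.561, 17.6256, 0.000112, 120 ms; sum = 162.806 ms.
End-to-end = 164 ms.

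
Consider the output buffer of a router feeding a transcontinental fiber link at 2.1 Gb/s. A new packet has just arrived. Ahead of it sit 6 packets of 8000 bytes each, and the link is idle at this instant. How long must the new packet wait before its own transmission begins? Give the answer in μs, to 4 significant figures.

Each queued packet: L/R = 64000/2100000000 = 30.4762 μs.
6 queued → 182.857 μs.
Queuing delay = 182.9 μs.

182.9 μs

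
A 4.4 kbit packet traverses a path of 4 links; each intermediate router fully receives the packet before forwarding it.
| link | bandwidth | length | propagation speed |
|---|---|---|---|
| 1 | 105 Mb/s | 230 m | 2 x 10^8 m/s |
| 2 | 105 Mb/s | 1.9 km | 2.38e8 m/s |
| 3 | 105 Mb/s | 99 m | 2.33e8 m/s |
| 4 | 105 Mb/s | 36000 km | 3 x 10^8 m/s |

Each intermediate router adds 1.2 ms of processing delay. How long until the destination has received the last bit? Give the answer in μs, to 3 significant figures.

L = 4400 bits.
Transmission delay per hop = L/R = 4400/105000000 = 41.9048 μs; 4 hops → 167.619 μs.
Propagation delays (d/s per hop): 1.15, 7.98319, 0.424893, 120000 μs; sum = 120010 μs.
Processing at 3 router(s): 3 × 1.2 ms = 3600 μs.
End-to-end = 124000 μs.

124000 μs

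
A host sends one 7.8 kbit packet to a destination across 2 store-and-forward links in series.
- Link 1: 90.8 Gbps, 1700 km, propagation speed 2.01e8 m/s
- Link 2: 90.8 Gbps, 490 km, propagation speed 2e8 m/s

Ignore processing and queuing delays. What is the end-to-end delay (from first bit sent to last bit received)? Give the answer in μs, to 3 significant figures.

10900 μs

L = 7800 bits.
Transmission delay per hop = L/R = 7800/90800000000 = 0.0859031 μs; 2 hops → 0.171806 μs.
Propagation delays (d/s per hop): 8457.71, 2450 μs; sum = 10907.7 μs.
End-to-end = 10900 μs.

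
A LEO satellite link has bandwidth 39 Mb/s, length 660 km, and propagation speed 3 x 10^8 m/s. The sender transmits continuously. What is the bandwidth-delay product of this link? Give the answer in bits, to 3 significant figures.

85800 bits

Propagation delay = 660000 / 300000000 = 0.0022 s.
BDP = R × t_prop = 39000000 × 0.0022 = 85800 bits.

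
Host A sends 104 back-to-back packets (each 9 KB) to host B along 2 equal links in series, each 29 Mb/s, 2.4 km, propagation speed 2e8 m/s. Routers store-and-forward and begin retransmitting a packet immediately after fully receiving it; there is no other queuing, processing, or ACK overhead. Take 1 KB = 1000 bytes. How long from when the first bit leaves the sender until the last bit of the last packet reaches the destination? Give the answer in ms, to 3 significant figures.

Per-hop transmission t_tx = L/R = 72000/29000000 = 2.48276 ms.
Per-hop propagation t_prop = 2400/200000000 = 0.012 ms.
Pipeline fill: first packet needs 2·t_tx to clear all hops; remaining 103 packets each add one t_tx.
Total = (2+104-1)·t_tx + 2·t_prop = 105·2.48276 + 2·0.012 = 261 ms.

261 ms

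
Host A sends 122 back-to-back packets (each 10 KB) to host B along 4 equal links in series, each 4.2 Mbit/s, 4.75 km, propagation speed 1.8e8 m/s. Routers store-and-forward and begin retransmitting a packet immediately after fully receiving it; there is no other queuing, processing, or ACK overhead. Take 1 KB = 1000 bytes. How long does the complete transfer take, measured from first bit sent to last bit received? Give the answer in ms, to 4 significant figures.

2381 ms

Per-hop transmission t_tx = L/R = 80000/4200000 = 19.0476 ms.
Per-hop propagation t_prop = 4750/180000000 = 0.0263889 ms.
Pipeline fill: first packet needs 4·t_tx to clear all hops; remaining 121 packets each add one t_tx.
Total = (4+122-1)·t_tx + 4·t_prop = 125·19.0476 + 4·0.0263889 = 2381 ms.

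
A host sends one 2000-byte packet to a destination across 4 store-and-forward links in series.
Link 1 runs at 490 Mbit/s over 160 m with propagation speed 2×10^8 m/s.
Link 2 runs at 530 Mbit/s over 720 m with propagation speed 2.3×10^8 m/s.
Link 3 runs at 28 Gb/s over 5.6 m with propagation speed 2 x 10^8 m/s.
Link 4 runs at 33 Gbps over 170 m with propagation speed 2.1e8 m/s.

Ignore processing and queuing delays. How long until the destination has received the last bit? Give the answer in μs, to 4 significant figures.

68.67 μs

L = 2000 × 8 = 16000 bits.
Transmission delays (L/R per hop): 32.6531, 30.1887, 0.571429, 0.484848 μs; sum = 63.898 μs.
Propagation delays (d/s per hop): 0.8, 3.13043, 0.028, 0.809524 μs; sum = 4.76796 μs.
End-to-end = 68.67 μs.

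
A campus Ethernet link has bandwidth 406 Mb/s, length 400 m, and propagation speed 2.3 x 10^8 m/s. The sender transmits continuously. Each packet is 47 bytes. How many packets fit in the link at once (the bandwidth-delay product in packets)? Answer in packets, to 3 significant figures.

Propagation delay = 400 / 2.3e+08 = 1.73913e-06 s.
BDP = R × t_prop = 406000000 × 1.73913e-06 = 706.087 bits.
In packets of 376 bits: 1.88 packets.

1.88 packets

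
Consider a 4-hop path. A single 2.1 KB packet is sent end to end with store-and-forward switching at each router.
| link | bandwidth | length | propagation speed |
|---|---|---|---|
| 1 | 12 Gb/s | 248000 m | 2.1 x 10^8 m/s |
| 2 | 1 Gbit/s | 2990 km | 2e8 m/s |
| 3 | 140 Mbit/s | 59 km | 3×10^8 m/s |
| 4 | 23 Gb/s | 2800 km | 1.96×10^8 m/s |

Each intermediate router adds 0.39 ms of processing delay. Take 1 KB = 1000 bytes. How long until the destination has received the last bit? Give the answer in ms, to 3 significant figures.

L = 16800 bits.
Transmission delays (L/R per hop): 0.0014, 0.0168, 0.12, 0.000730435 ms; sum = 0.13893 ms.
Propagation delays (d/s per hop): 1.18095, 14.95, 0.196667, 14.2857 ms; sum = 30.6133 ms.
Processing at 3 router(s): 3 × 0.39 ms = 1.17 ms.
End-to-end = 31.9 ms.

31.9 ms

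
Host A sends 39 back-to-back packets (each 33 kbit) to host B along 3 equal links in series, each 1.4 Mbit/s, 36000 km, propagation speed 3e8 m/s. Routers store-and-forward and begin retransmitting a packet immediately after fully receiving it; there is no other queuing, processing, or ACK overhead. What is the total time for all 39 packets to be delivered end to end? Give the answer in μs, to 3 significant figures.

Per-hop transmission t_tx = L/R = 33000/1400000 = 23571.4 μs.
Per-hop propagation t_prop = 36000000/300000000 = 120000 μs.
Pipeline fill: first packet needs 3·t_tx to clear all hops; remaining 38 packets each add one t_tx.
Total = (3+39-1)·t_tx + 3·t_prop = 41·23571.4 + 3·120000 = 1330000 μs.

1330000 μs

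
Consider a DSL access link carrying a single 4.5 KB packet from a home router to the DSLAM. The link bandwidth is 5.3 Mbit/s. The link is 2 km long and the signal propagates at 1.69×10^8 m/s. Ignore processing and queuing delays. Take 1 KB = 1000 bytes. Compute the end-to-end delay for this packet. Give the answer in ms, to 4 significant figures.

L = 36000 bits.
Transmission delay = L/R = 36000 / 5300000 = 6.79245 ms.
Propagation delay = d/s = 2000 m / 169000000 m/s = 0.0118343 ms.
Total = 6.804 ms.

6.804 ms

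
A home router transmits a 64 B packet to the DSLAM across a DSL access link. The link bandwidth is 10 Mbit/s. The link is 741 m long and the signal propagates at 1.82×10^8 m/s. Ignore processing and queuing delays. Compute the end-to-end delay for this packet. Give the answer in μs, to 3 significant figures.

L = 64 × 8 = 512 bits.
Transmission delay = L/R = 512 / 10000000 = 51.2 μs.
Propagation delay = d/s = 741 m / 182000000 m/s = 4.07143 μs.
Total = 55.3 μs.

55.3 μs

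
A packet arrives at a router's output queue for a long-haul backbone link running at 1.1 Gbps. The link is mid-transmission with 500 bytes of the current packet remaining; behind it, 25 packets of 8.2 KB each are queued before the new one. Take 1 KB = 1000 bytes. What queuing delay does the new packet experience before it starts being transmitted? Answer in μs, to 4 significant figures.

1495 μs

Each queued packet: L/R = 65600/1100000000 = 59.6364 μs.
25 queued → 1490.91 μs.
Plus remaining 4000 bits of current packet: 3.63636 μs.
Queuing delay = 1495 μs.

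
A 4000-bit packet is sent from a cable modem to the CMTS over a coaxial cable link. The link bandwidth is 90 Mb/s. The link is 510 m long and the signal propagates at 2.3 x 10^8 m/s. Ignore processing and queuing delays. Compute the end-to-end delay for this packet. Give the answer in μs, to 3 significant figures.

46.7 μs

Transmission delay = L/R = 4000 / 90000000 = 44.4444 μs.
Propagation delay = d/s = 510 m / 2.3e+08 m/s = 2.21739 μs.
Total = 46.7 μs.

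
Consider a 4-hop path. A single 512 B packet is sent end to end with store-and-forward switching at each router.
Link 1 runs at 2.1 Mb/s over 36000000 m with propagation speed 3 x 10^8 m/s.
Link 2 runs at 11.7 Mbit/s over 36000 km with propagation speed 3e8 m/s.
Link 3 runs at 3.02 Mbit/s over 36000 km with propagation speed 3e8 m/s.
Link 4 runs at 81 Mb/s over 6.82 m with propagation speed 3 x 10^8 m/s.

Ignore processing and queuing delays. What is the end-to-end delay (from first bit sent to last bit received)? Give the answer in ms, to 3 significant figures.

364 ms

L = 512 × 8 = 4096 bits.
Transmission delays (L/R per hop): 1.95048, 0.350085, 1.35629, 0.0505679 ms; sum = 3.70742 ms.
Propagation delays (d/s per hop): 120, 120, 120, 2.27333e-05 ms; sum = 360 ms.
End-to-end = 364 ms.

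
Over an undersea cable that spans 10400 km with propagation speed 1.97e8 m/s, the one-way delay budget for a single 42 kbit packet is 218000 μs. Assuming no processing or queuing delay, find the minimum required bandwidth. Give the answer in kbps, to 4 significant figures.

Propagation delay = 10400000 / 197000000 = 52791.9 μs.
Transmission budget = 218000 − 52791.9 = 165208 μs.
R ≥ L / t_tx = 42000 bits / 0.165208 s = 254.2 kbps.

254.2 kbps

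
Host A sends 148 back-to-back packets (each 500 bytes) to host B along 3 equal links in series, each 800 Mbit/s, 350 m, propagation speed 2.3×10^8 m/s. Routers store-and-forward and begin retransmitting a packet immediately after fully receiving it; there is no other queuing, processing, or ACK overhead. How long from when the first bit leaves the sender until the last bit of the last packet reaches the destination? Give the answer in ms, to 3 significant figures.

0.755 ms

Per-hop transmission t_tx = L/R = 4000/800000000 = 0.005 ms.
Per-hop propagation t_prop = 350/2.3e+08 = 0.00152174 ms.
Pipeline fill: first packet needs 3·t_tx to clear all hops; remaining 147 packets each add one t_tx.
Total = (3+148-1)·t_tx + 3·t_prop = 150·0.005 + 3·0.00152174 = 0.755 ms.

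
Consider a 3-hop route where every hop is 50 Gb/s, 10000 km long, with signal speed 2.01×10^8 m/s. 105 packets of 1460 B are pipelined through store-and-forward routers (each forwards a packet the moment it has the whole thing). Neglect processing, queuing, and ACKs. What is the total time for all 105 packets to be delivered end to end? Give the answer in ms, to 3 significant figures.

Per-hop transmission t_tx = L/R = 11680/50000000000 = 0.0002336 ms.
Per-hop propagation t_prop = 10000000/2.01e+08 = 49.7512 ms.
Pipeline fill: first packet needs 3·t_tx to clear all hops; remaining 104 packets each add one t_tx.
Total = (3+105-1)·t_tx + 3·t_prop = 107·0.0002336 + 3·49.7512 = 149 ms.

149 ms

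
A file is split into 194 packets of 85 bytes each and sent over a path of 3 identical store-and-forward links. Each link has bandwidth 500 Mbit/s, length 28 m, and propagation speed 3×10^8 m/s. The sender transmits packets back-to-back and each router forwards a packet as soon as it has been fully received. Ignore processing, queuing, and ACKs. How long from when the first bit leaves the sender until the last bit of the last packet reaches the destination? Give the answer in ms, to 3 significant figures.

Per-hop transmission t_tx = L/R = 680/500000000 = 0.00136 ms.
Per-hop propagation t_prop = 28/300000000 = 9.33333e-05 ms.
Pipeline fill: first packet needs 3·t_tx to clear all hops; remaining 193 packets each add one t_tx.
Total = (3+194-1)·t_tx + 3·t_prop = 196·0.00136 + 3·9.33333e-05 = 0.267 ms.

0.267 ms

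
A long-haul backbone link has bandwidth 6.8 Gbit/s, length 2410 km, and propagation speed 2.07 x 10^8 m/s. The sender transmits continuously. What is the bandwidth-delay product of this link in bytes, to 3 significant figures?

9900000 bytes

Propagation delay = 2410000 / 2.07e+08 = 0.0116425 s.
BDP = R × t_prop = 6800000000 × 0.0116425 = 79169100 bits.
In bytes: 79169100/8 = 9900000 bytes.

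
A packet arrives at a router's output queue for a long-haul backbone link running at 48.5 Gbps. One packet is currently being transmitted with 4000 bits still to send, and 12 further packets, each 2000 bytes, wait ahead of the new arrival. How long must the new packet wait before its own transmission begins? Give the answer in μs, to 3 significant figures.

4.04 μs

Each queued packet: L/R = 16000/48500000000 = 0.329897 μs.
12 queued → 3.95876 μs.
Plus remaining 4000 bits of current packet: 0.0824742 μs.
Queuing delay = 4.04 μs.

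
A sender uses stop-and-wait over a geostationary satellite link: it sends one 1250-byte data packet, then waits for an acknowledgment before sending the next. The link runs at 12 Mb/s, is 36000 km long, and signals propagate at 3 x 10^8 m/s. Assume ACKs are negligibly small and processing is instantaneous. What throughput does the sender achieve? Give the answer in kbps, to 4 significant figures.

41.52 kbps

t_tx = L/R = 10000/12000000 = 0.000833333 s.
t_prop = 36000000/300000000 = 0.12 s; RTT = 0.24 s.
Cycle = t_tx + RTT = 0.240833 s.
Throughput = L / cycle = 10000 / 0.240833 = 41.52 kbps.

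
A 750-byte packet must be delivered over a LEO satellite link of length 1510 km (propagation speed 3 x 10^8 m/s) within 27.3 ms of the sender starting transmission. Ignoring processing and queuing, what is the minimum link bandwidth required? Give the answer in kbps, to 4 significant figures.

L = 6000 bits.
Propagation delay = 1510000 / 300000000 = 5.03333 ms.
Transmission budget = 27.3 − 5.03333 = 22.2667 ms.
R ≥ L / t_tx = 6000 bits / 0.0222667 s = 269.5 kbps.

269.5 kbps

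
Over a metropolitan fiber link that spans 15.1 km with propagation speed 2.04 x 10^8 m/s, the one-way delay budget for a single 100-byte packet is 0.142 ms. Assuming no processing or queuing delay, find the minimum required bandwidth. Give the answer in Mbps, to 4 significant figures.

11.77 Mbps

L = 800 bits.
Propagation delay = 15100 / 204000000 = 0.0740196 ms.
Transmission budget = 0.142 − 0.0740196 = 0.0679804 ms.
R ≥ L / t_tx = 800 bits / 6.79804e-05 s = 11.77 Mbps.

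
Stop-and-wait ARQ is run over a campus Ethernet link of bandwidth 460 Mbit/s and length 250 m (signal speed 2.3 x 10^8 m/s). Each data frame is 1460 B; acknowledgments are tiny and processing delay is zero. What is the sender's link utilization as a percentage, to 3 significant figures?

92.1 %

t_tx = L/R = 11680/460000000 = 2.53913e-05 s.
t_prop = 250/2.3e+08 = 1.08696e-06 s; RTT = 2.17391e-06 s.
Cycle = t_tx + RTT = 2.75652e-05 s.
Utilization = t_tx / cycle = 2.53913e-05/2.75652e-05 = 92.1 %.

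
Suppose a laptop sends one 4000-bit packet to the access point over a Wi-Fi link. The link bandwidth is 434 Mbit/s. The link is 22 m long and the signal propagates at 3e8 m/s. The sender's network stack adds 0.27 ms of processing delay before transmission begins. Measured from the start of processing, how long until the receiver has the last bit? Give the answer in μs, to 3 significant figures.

Transmission delay = L/R = 4000 / 434000000 = 9.21659 μs.
Propagation delay = d/s = 22 m / 300000000 m/s = 0.0733333 μs.
Plus processing delay 0.27 ms = 270 μs.
Total = 279 μs.

279 μs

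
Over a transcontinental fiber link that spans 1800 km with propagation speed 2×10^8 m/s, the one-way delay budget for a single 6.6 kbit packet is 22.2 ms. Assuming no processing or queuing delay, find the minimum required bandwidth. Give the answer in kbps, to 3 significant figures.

500 kbps

Propagation delay = 1800000 / 200000000 = 9 ms.
Transmission budget = 22.2 − 9 = 13.2 ms.
R ≥ L / t_tx = 6600 bits / 0.0132 s = 500 kbps.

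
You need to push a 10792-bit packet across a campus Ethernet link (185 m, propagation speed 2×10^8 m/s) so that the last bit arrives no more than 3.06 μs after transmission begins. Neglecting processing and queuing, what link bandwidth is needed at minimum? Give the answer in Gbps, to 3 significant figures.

Propagation delay = 185 / 200000000 = 0.925 μs.
Transmission budget = 3.06 − 0.925 = 2.135 μs.
R ≥ L / t_tx = 10792 bits / 2.135e-06 s = 5.05 Gbps.

5.05 Gbps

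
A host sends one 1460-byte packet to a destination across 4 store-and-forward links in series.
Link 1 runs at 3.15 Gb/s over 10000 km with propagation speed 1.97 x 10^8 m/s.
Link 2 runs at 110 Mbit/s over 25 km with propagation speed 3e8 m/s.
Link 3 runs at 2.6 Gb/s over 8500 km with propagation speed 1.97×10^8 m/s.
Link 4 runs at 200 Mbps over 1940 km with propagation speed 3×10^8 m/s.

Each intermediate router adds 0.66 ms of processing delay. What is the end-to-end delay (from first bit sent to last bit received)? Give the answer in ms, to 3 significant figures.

L = 1460 × 8 = 11680 bits.
Transmission delays (L/R per hop): 0.00370794, 0.106182, 0.00449231, 0.0584 ms; sum = 0.172782 ms.
Propagation delays (d/s per hop): 50.7614, 0.0833333, 43.1472, 6.46667 ms; sum = 100.459 ms.
Processing at 3 router(s): 3 × 0.66 ms = 1.98 ms.
End-to-end = 103 ms.

103 ms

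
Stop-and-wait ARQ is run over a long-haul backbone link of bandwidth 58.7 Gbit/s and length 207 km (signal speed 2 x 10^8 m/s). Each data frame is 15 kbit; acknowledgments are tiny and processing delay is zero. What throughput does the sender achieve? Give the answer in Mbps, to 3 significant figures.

7.25 Mbps

t_tx = L/R = 15000/58700000000 = 2.55537e-07 s.
t_prop = 207000/200000000 = 0.001035 s; RTT = 0.00207 s.
Cycle = t_tx + RTT = 0.00207026 s.
Throughput = L / cycle = 15000 / 0.00207026 = 7.25 Mbps.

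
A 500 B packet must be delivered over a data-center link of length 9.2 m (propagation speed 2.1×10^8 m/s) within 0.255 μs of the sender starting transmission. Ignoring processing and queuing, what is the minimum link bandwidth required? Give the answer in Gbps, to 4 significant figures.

L = 4000 bits.
Propagation delay = 9.2 / 210000000 = 0.0438095 μs.
Transmission budget = 0.255 − 0.0438095 = 0.21119 μs.
R ≥ L / t_tx = 4000 bits / 2.1119e-07 s = 18.94 Gbps.

18.94 Gbps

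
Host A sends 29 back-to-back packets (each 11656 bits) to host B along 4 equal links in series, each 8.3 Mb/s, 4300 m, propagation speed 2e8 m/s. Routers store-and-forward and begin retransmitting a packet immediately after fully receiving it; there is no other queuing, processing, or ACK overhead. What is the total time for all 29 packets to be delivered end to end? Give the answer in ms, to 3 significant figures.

Per-hop transmission t_tx = L/R = 11656/8.3e+06 = 1.40434 ms.
Per-hop propagation t_prop = 4300/200000000 = 0.0215 ms.
Pipeline fill: first packet needs 4·t_tx to clear all hops; remaining 28 packets each add one t_tx.
Total = (4+29-1)·t_tx + 4·t_prop = 32·1.40434 + 4·0.0215 = 45.0 ms.

45.0 ms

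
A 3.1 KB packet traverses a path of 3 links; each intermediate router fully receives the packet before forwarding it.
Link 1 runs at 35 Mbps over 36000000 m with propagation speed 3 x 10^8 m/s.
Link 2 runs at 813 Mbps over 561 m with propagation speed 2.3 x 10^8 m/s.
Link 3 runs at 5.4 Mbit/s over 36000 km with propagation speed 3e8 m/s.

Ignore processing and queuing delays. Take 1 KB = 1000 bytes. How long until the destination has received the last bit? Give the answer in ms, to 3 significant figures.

245 ms

L = 24800 bits.
Transmission delays (L/R per hop): 0.708571, 0.0305043, 4.59259 ms; sum = 5.33167 ms.
Propagation delays (d/s per hop): 120, 0.00243913, 120 ms; sum = 240.002 ms.
End-to-end = 245 ms.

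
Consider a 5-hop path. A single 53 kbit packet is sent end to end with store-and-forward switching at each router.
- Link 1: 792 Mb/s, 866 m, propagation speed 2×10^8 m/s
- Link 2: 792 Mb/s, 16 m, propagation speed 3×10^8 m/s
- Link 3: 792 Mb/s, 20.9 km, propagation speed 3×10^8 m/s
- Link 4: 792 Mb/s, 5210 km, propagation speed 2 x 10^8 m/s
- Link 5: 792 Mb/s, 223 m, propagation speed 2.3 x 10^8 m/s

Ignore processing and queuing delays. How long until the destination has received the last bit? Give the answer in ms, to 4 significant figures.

26.46 ms

L = 53000 bits.
Transmission delay per hop = L/R = 53000/792000000 = 0.0669192 ms; 5 hops → 0.334596 ms.
Propagation delays (d/s per hop): 0.00433, 5.33333e-05, 0.0696667, 26.05, 0.000969565 ms; sum = 26.125 ms.
End-to-end = 26.46 ms.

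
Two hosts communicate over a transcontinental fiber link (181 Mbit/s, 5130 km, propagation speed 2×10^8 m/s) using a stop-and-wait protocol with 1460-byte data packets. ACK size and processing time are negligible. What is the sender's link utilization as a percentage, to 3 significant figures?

t_tx = L/R = 11680/181000000 = 6.45304e-05 s.
t_prop = 5130000/200000000 = 0.02565 s; RTT = 0.0513 s.
Cycle = t_tx + RTT = 0.0513645 s.
Utilization = t_tx / cycle = 6.45304e-05/0.0513645 = 0.126 %.

0.126 %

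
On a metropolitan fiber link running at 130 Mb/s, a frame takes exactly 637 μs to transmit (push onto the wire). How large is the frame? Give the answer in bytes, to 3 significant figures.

10400 bytes

L = R × t_tx = 130000000 b/s × 0.000637 s = 82810 bits.
In bytes: 82810 / 8 = 10400 bytes.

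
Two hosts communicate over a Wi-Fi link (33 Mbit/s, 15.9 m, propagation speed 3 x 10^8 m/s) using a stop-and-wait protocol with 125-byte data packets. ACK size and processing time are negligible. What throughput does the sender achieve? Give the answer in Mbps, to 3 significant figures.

t_tx = L/R = 1000/33000000 = 3.0303e-05 s.
t_prop = 15.9/300000000 = 5.3e-08 s; RTT = 1.06e-07 s.
Cycle = t_tx + RTT = 3.0409e-05 s.
Throughput = L / cycle = 1000 / 3.0409e-05 = 32.9 Mbps.

32.9 Mbps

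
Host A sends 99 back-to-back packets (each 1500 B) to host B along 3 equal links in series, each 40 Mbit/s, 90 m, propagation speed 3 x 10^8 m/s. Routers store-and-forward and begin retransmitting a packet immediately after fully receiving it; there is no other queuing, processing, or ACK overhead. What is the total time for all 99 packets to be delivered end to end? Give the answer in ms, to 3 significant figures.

Per-hop transmission t_tx = L/R = 12000/40000000 = 0.3 ms.
Per-hop propagation t_prop = 90/300000000 = 0.0003 ms.
Pipeline fill: first packet needs 3·t_tx to clear all hops; remaining 98 packets each add one t_tx.
Total = (3+99-1)·t_tx + 3·t_prop = 101·0.3 + 3·0.0003 = 30.3 ms.

30.3 ms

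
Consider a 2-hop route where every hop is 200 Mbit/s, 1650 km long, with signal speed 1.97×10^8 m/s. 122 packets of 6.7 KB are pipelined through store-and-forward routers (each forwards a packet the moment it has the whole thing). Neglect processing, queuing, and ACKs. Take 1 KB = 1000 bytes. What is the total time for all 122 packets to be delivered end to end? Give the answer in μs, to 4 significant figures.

49720 μs

Per-hop transmission t_tx = L/R = 53600/200000000 = 268 μs.
Per-hop propagation t_prop = 1650000/197000000 = 8375.63 μs.
Pipeline fill: first packet needs 2·t_tx to clear all hops; remaining 121 packets each add one t_tx.
Total = (2+122-1)·t_tx + 2·t_prop = 123·268 + 2·8375.63 = 49720 μs.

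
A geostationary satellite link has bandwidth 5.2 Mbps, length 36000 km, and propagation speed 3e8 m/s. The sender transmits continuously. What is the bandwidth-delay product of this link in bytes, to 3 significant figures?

78000 bytes

Propagation delay = 36000000 / 300000000 = 0.12 s.
BDP = R × t_prop = 5200000 × 0.12 = 624000 bits.
In bytes: 624000/8 = 78000 bytes.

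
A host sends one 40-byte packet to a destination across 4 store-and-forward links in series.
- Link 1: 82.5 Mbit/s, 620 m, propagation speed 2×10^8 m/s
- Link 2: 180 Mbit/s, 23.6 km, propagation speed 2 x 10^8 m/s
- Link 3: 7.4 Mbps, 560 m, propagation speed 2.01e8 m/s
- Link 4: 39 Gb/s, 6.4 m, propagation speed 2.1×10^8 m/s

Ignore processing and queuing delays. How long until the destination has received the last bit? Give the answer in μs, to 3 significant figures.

173 μs

L = 40 × 8 = 320 bits.
Transmission delays (L/R per hop): 3.87879, 1.77778, 43.2432, 0.00820513 μs; sum = 48.908 μs.
Propagation delays (d/s per hop): 3.1, 118, 2.78607, 0.0304762 μs; sum = 123.917 μs.
End-to-end = 173 μs.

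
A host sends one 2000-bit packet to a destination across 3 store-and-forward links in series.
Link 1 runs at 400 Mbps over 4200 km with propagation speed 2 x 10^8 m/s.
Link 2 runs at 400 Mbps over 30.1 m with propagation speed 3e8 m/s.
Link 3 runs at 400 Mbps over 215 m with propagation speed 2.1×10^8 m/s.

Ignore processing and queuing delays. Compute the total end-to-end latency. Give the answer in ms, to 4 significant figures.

21.02 ms

Transmission delay per hop = L/R = 2000/400000000 = 0.005 ms; 3 hops → 0.015 ms.
Propagation delays (d/s per hop): 21, 0.000100333, 0.00102381 ms; sum = 21.0011 ms.
End-to-end = 21.02 ms.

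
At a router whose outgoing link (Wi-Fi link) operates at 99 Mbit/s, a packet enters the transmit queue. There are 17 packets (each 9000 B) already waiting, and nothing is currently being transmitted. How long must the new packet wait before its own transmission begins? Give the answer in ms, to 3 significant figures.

12.4 ms

Each queued packet: L/R = 72000/99000000 = 0.727273 ms.
17 queued → 12.3636 ms.
Queuing delay = 12.4 ms.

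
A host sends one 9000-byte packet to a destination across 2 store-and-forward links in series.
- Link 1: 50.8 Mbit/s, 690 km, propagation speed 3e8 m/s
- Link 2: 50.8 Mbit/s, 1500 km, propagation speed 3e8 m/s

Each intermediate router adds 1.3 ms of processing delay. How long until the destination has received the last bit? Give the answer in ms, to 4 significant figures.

L = 9000 × 8 = 72000 bits.
Transmission delay per hop = L/R = 72000/50800000 = 1.41732 ms; 2 hops → 2.83465 ms.
Propagation delays (d/s per hop): 2.3, 5 ms; sum = 7.3 ms.
Processing at 1 router(s): 1 × 1.3 ms = 1.3 ms.
End-to-end = 11.43 ms.

11.43 ms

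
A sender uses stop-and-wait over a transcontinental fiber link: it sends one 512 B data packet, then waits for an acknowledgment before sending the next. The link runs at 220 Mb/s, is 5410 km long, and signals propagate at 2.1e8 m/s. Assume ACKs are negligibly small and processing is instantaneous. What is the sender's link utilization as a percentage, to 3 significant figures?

t_tx = L/R = 4096/220000000 = 1.86182e-05 s.
t_prop = 5410000/210000000 = 0.0257619 s; RTT = 0.0515238 s.
Cycle = t_tx + RTT = 0.0515424 s.
Utilization = t_tx / cycle = 1.86182e-05/0.0515424 = 0.0361 %.

0.0361 %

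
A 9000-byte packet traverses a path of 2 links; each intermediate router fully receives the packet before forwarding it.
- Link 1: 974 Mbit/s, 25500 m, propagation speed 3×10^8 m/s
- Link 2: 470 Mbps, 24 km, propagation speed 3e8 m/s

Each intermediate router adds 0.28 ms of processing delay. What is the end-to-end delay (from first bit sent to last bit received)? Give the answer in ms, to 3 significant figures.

0.672 ms

L = 9000 × 8 = 72000 bits.
Transmission delays (L/R per hop): 0.073922, 0.153191 ms; sum = 0.227113 ms.
Propagation delays (d/s per hop): 0.085, 0.08 ms; sum = 0.165 ms.
Processing at 1 router(s): 1 × 0.28 ms = 0.28 ms.
End-to-end = 0.672 ms.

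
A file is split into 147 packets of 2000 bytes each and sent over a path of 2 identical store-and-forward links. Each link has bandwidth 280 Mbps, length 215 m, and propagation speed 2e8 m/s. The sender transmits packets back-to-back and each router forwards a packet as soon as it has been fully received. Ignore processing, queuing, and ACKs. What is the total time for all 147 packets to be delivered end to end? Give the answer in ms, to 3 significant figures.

Per-hop transmission t_tx = L/R = 16000/280000000 = 0.0571429 ms.
Per-hop propagation t_prop = 215/200000000 = 0.001075 ms.
Pipeline fill: first packet needs 2·t_tx to clear all hops; remaining 146 packets each add one t_tx.
Total = (2+147-1)·t_tx + 2·t_prop = 148·0.0571429 + 2·0.001075 = 8.46 ms.

8.46 ms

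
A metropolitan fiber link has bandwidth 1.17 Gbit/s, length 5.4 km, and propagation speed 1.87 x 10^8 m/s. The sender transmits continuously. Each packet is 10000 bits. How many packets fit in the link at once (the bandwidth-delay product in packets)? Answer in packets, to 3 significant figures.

3.38 packets

Propagation delay = 5400 / 187000000 = 2.8877e-05 s.
BDP = R × t_prop = 1170000000 × 2.8877e-05 = 33786.1 bits.
In packets of 10000 bits: 3.38 packets.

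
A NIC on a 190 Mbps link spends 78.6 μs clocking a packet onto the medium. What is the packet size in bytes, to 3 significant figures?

L = R × t_tx = 190000000 b/s × 7.86e-05 s = 14934 bits.
In bytes: 14934 / 8 = 1870 bytes.

1870 bytes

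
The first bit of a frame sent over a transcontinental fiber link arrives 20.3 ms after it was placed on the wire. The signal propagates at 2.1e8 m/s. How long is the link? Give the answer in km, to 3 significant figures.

d = s × t_prop = 210000000 × 0.0203 = 4260 km.

4260 km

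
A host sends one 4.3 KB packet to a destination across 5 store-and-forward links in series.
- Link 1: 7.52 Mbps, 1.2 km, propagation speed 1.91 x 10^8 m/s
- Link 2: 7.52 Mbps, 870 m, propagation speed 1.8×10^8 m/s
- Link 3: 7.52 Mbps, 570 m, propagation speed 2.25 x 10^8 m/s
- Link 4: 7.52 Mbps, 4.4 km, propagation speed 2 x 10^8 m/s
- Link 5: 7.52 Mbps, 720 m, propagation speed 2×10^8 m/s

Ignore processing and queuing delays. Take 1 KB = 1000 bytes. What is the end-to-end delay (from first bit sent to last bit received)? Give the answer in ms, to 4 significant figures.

22.91 ms

L = 34400 bits.
Transmission delay per hop = L/R = 34400/7520000 = 4.57447 ms; 5 hops → 22.8723 ms.
Propagation delays (d/s per hop): 0.00628272, 0.00483333, 0.00253333, 0.022, 0.0036 ms; sum = 0.0392494 ms.
End-to-end = 22.91 ms.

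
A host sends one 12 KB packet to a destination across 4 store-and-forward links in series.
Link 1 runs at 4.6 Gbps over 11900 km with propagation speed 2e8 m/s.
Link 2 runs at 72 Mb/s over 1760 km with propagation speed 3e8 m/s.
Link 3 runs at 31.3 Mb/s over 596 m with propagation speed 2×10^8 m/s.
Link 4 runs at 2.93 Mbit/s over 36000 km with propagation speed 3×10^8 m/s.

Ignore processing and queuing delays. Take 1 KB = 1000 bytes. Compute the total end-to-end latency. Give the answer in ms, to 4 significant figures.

L = 96000 bits.
Transmission delays (L/R per hop): 0.0208696, 1.33333, 3.06709, 32.7645 ms; sum = 37.1858 ms.
Propagation delays (d/s per hop): 59.5, 5.86667, 0.00298, 120 ms; sum = 185.37 ms.
End-to-end = 222.6 ms.

222.6 ms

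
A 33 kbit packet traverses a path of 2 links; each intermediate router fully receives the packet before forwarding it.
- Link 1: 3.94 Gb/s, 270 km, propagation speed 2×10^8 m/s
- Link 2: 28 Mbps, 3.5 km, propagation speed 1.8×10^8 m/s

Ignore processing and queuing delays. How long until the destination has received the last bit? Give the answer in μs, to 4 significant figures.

L = 33000 bits.
Transmission delays (L/R per hop): 8.37563, 1178.57 μs; sum = 1186.95 μs.
Propagation delays (d/s per hop): 1350, 19.4444 μs; sum = 1369.44 μs.
End-to-end = 2556 μs.

2556 μs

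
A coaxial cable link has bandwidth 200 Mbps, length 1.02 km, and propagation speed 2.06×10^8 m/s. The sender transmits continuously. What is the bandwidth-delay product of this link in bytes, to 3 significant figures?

Propagation delay = 1020 / 206000000 = 4.95146e-06 s.
BDP = R × t_prop = 200000000 × 4.95146e-06 = 990.291 bits.
In bytes: 990.291/8 = 124 bytes.

124 bytes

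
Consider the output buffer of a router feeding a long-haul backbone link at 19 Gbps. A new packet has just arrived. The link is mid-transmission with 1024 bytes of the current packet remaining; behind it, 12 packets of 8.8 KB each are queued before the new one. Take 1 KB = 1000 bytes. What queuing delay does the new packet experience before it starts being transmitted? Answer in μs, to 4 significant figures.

Each queued packet: L/R = 70400/19000000000 = 3.70526 μs.
12 queued → 44.4632 μs.
Plus remaining 8192 bits of current packet: 0.431158 μs.
Queuing delay = 44.89 μs.

44.89 μs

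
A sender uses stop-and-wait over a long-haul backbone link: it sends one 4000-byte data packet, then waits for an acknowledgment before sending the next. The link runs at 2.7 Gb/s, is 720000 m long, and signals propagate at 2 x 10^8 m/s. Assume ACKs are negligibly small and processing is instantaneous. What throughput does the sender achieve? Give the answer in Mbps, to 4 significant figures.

t_tx = L/R = 32000/2700000000 = 1.18519e-05 s.
t_prop = 720000/200000000 = 0.0036 s; RTT = 0.0072 s.
Cycle = t_tx + RTT = 0.00721185 s.
Throughput = L / cycle = 32000 / 0.00721185 = 4.437 Mbps.

4.437 Mbps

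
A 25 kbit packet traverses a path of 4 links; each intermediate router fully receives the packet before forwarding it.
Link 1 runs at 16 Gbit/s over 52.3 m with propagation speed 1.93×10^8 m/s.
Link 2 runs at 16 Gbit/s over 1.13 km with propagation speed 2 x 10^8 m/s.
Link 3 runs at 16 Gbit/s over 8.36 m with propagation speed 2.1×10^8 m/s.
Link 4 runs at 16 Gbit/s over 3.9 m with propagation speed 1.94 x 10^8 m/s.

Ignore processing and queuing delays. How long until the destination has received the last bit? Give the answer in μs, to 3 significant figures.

L = 25000 bits.
Transmission delay per hop = L/R = 25000/16000000000 = 1.5625 μs; 4 hops → 6.25 μs.
Propagation delays (d/s per hop): 0.270984, 5.65, 0.0398095, 0.0201031 μs; sum = 5.9809 μs.
End-to-end = 12.2 μs.

12.2 μs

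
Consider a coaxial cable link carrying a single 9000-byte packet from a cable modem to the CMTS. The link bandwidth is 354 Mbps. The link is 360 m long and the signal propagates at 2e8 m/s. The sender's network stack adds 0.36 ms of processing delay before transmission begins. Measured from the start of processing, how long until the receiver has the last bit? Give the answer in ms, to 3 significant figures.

0.565 ms

L = 9000 × 8 = 72000 bits.
Transmission delay = L/R = 72000 / 354000000 = 0.20339 ms.
Propagation delay = d/s = 360 m / 200000000 m/s = 0.0018 ms.
Plus processing delay 0.36 ms = 0.36 ms.
Total = 0.565 ms.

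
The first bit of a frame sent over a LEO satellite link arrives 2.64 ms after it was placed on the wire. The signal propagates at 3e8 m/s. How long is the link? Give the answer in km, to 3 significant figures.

d = s × t_prop = 300000000 × 0.00264 = 792 km.

792 km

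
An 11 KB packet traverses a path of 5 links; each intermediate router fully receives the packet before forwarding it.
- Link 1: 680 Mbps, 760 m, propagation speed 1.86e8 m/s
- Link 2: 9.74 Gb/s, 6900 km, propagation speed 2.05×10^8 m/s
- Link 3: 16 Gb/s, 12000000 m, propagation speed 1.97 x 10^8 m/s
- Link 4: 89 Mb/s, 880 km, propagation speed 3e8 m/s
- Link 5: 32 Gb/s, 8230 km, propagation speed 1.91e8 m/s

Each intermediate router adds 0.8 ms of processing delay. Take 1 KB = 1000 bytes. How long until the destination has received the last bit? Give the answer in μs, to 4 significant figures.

L = 88000 bits.
Transmission delays (L/R per hop): 129.412, 9.03491, 5.5, 988.764, 2.75 μs; sum = 1135.46 μs.
Propagation delays (d/s per hop): 4.08602, 33658.5, 60913.7, 2933.33, 43089 μs; sum = 140599 μs.
Processing at 4 router(s): 4 × 0.8 ms = 3200 μs.
End-to-end = 144900 μs.

144900 μs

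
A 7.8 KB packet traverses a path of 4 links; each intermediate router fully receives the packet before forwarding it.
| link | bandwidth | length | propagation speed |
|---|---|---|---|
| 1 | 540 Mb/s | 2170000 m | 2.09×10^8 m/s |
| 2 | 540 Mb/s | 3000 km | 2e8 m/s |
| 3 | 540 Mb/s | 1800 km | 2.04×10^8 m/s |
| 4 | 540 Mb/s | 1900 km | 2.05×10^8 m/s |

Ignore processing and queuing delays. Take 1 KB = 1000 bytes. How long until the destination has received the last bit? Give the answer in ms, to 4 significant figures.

L = 62400 bits.
Transmission delay per hop = L/R = 62400/540000000 = 0.115556 ms; 4 hops → 0.462222 ms.
Propagation delays (d/s per hop): 10.3828, 15, 8.82353, 9.26829 ms; sum = 43.4746 ms.
End-to-end = 43.94 ms.

43.94 ms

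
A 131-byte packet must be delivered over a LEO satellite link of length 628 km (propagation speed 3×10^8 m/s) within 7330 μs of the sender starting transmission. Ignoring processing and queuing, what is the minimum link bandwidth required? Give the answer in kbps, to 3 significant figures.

L = 1048 bits.
Propagation delay = 628000 / 300000000 = 2093.33 μs.
Transmission budget = 7330 − 2093.33 = 5236.67 μs.
R ≥ L / t_tx = 1048 bits / 0.00523667 s = 200 kbps.

200 kbps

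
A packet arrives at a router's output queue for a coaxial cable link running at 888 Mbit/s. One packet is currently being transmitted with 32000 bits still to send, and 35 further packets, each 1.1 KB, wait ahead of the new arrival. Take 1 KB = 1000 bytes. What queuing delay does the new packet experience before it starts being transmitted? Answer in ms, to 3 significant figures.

0.383 ms

Each queued packet: L/R = 8800/888000000 = 0.00990991 ms.
35 queued → 0.346847 ms.
Plus remaining 32000 bits of current packet: 0.036036 ms.
Queuing delay = 0.383 ms.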